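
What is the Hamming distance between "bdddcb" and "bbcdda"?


Comparing "bdddcb" and "bbcdda" position by position:
  Position 0: 'b' vs 'b' => same
  Position 1: 'd' vs 'b' => differ
  Position 2: 'd' vs 'c' => differ
  Position 3: 'd' vs 'd' => same
  Position 4: 'c' vs 'd' => differ
  Position 5: 'b' vs 'a' => differ
Total differences (Hamming distance): 4

4


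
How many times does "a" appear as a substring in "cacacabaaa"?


Searching for "a" in "cacacabaaa"
Scanning each position:
  Position 0: "c" => no
  Position 1: "a" => MATCH
  Position 2: "c" => no
  Position 3: "a" => MATCH
  Position 4: "c" => no
  Position 5: "a" => MATCH
  Position 6: "b" => no
  Position 7: "a" => MATCH
  Position 8: "a" => MATCH
  Position 9: "a" => MATCH
Total occurrences: 6

6


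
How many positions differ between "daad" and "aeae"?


Comparing "daad" and "aeae" position by position:
  Position 0: 'd' vs 'a' => DIFFER
  Position 1: 'a' vs 'e' => DIFFER
  Position 2: 'a' vs 'a' => same
  Position 3: 'd' vs 'e' => DIFFER
Positions that differ: 3

3


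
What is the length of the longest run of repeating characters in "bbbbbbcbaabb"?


Input: "bbbbbbcbaabb"
Scanning for longest run:
  Position 1 ('b'): continues run of 'b', length=2
  Position 2 ('b'): continues run of 'b', length=3
  Position 3 ('b'): continues run of 'b', length=4
  Position 4 ('b'): continues run of 'b', length=5
  Position 5 ('b'): continues run of 'b', length=6
  Position 6 ('c'): new char, reset run to 1
  Position 7 ('b'): new char, reset run to 1
  Position 8 ('a'): new char, reset run to 1
  Position 9 ('a'): continues run of 'a', length=2
  Position 10 ('b'): new char, reset run to 1
  Position 11 ('b'): continues run of 'b', length=2
Longest run: 'b' with length 6

6


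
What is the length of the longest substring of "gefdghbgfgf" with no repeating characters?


Input: "gefdghbgfgf"
Sliding window (track last position of each char):
  Position 0 ('g'): window [0,0] length 1 -- new best
  Position 1 ('e'): window [0,1] length 2 -- new best
  Position 2 ('f'): window [0,2] length 3 -- new best
  Position 3 ('d'): window [0,3] length 4 -- new best
  Position 4 ('g'): repeat (last at 0), move window start to 1
  Position 4 ('g'): window [1,4] length 4
  Position 5 ('h'): window [1,5] length 5 -- new best
  Position 6 ('b'): window [1,6] length 6 -- new best
  Position 7 ('g'): repeat (last at 4), move window start to 5
  Position 7 ('g'): window [5,7] length 3
  Position 8 ('f'): window [5,8] length 4
  Position 9 ('g'): repeat (last at 7), move window start to 8
  Position 9 ('g'): window [8,9] length 2
  Position 10 ('f'): repeat (last at 8), move window start to 9
  Position 10 ('f'): window [9,10] length 2
Longest substring with no repeats: "efdghb" with length 6

6


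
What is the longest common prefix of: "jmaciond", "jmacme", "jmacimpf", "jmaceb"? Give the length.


Words: jmaciond, jmacme, jmacimpf, jmaceb
  Position 0: all 'j' => match
  Position 1: all 'm' => match
  Position 2: all 'a' => match
  Position 3: all 'c' => match
  Position 4: ('i', 'm', 'i', 'e') => mismatch, stop
LCP = "jmac" (length 4)

4


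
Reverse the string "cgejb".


Input: cgejb
Reading characters right to left:
  Position 4: 'b'
  Position 3: 'j'
  Position 2: 'e'
  Position 1: 'g'
  Position 0: 'c'
Reversed: bjegc

bjegc


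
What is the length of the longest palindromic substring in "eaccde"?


Input: "eaccde"
Checking substrings for palindromes:
  [2:4] "cc" (len 2) => palindrome
Longest palindromic substring: "cc" with length 2

2


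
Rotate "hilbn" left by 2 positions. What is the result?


Input: "hilbn", rotate left by 2
First 2 characters: "hi"
Remaining characters: "lbn"
Concatenate remaining + first: "lbn" + "hi" = "lbnhi"

lbnhi


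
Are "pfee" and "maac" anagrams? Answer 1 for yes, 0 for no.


Strings: "pfee", "maac"
Sorted first:  eefp
Sorted second: aacm
Differ at position 0: 'e' vs 'a' => not anagrams

0


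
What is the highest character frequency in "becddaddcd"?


Input: becddaddcd
Character counts:
  'a': 1
  'b': 1
  'c': 2
  'd': 5
  'e': 1
Maximum frequency: 5

5


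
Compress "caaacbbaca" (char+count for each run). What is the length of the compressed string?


Input: caaacbbaca
Runs:
  'c' x 1 => "c1"
  'a' x 3 => "a3"
  'c' x 1 => "c1"
  'b' x 2 => "b2"
  'a' x 1 => "a1"
  'c' x 1 => "c1"
  'a' x 1 => "a1"
Compressed: "c1a3c1b2a1c1a1"
Compressed length: 14

14


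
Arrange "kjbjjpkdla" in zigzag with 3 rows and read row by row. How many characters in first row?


Zigzag "kjbjjpkdla" into 3 rows:
Placing characters:
  'k' => row 0
  'j' => row 1
  'b' => row 2
  'j' => row 1
  'j' => row 0
  'p' => row 1
  'k' => row 2
  'd' => row 1
  'l' => row 0
  'a' => row 1
Rows:
  Row 0: "kjl"
  Row 1: "jjpda"
  Row 2: "bk"
First row length: 3

3


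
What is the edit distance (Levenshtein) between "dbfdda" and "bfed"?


Computing edit distance: "dbfdda" -> "bfed"
DP table:
           b    f    e    d
      0    1    2    3    4
  d   1    1    2    3    3
  b   2    1    2    3    4
  f   3    2    1    2    3
  d   4    3    2    2    2
  d   5    4    3    3    2
  a   6    5    4    4    3
Edit distance = dp[6][4] = 3

3


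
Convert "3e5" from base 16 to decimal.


Input: "3e5" in base 16
Positional expansion:
  Digit '3' (value 3) x 16^2 = 768
  Digit 'e' (value 14) x 16^1 = 224
  Digit '5' (value 5) x 16^0 = 5
Sum = 997

997


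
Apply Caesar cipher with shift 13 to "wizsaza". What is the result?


Caesar cipher: shift "wizsaza" by 13
  'w' (pos 22) + 13 = pos 9 = 'j'
  'i' (pos 8) + 13 = pos 21 = 'v'
  'z' (pos 25) + 13 = pos 12 = 'm'
  's' (pos 18) + 13 = pos 5 = 'f'
  'a' (pos 0) + 13 = pos 13 = 'n'
  'z' (pos 25) + 13 = pos 12 = 'm'
  'a' (pos 0) + 13 = pos 13 = 'n'
Result: jvmfnmn

jvmfnmn


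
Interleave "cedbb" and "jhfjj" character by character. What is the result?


Interleaving "cedbb" and "jhfjj":
  Position 0: 'c' from first, 'j' from second => "cj"
  Position 1: 'e' from first, 'h' from second => "eh"
  Position 2: 'd' from first, 'f' from second => "df"
  Position 3: 'b' from first, 'j' from second => "bj"
  Position 4: 'b' from first, 'j' from second => "bj"
Result: cjehdfbjbj

cjehdfbjbj


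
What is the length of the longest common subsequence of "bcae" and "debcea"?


LCS of "bcae" and "debcea"
DP table:
           d    e    b    c    e    a
      0    0    0    0    0    0    0
  b   0    0    0    1    1    1    1
  c   0    0    0    1    2    2    2
  a   0    0    0    1    2    2    3
  e   0    0    1    1    2    3    3
LCS length = dp[4][6] = 3

3


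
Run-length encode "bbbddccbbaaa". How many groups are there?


Input: bbbddccbbaaa
Scanning for consecutive runs:
  Group 1: 'b' x 3 (positions 0-2)
  Group 2: 'd' x 2 (positions 3-4)
  Group 3: 'c' x 2 (positions 5-6)
  Group 4: 'b' x 2 (positions 7-8)
  Group 5: 'a' x 3 (positions 9-11)
Total groups: 5

5


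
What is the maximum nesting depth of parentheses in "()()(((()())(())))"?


Input: "()()(((()())(())))"
Tracking depth:
  Position 0 '(': depth becomes 1
  Position 1 ')': depth becomes 0
  Position 2 '(': depth becomes 1
  Position 3 ')': depth becomes 0
  Position 4 '(': depth becomes 1
  Position 5 '(': depth becomes 2
  Position 6 '(': depth becomes 3
  Position 7 '(': depth becomes 4
  Position 8 ')': depth becomes 3
  Position 9 '(': depth becomes 4
  Position 10 ')': depth becomes 3
  Position 11 ')': depth becomes 2
  Position 12 '(': depth becomes 3
  Position 13 '(': depth becomes 4
  Position 14 ')': depth becomes 3
  Position 15 ')': depth becomes 2
  Position 16 ')': depth becomes 1
  Position 17 ')': depth becomes 0
Maximum depth reached: 4

4


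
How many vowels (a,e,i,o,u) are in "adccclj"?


Input: adccclj
Checking each character:
  'a' at position 0: vowel (running total: 1)
  'd' at position 1: consonant
  'c' at position 2: consonant
  'c' at position 3: consonant
  'c' at position 4: consonant
  'l' at position 5: consonant
  'j' at position 6: consonant
Total vowels: 1

1


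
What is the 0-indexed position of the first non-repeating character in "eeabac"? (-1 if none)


Input: eeabac
Character frequencies:
  'a': 2
  'b': 1
  'c': 1
  'e': 2
Scanning left to right for freq == 1:
  Position 0 ('e'): freq=2, skip
  Position 1 ('e'): freq=2, skip
  Position 2 ('a'): freq=2, skip
  Position 3 ('b'): unique! => answer = 3

3


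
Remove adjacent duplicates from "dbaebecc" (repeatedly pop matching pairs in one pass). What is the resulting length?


Input: dbaebecc
Stack-based adjacent duplicate removal:
  Read 'd': push. Stack: d
  Read 'b': push. Stack: db
  Read 'a': push. Stack: dba
  Read 'e': push. Stack: dbae
  Read 'b': push. Stack: dbaeb
  Read 'e': push. Stack: dbaebe
  Read 'c': push. Stack: dbaebec
  Read 'c': matches stack top 'c' => pop. Stack: dbaebe
Final stack: "dbaebe" (length 6)

6


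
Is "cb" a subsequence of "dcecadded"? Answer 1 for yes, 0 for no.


Check if "cb" is a subsequence of "dcecadded"
Greedy scan:
  Position 0 ('d'): no match needed
  Position 1 ('c'): matches sub[0] = 'c'
  Position 2 ('e'): no match needed
  Position 3 ('c'): no match needed
  Position 4 ('a'): no match needed
  Position 5 ('d'): no match needed
  Position 6 ('d'): no match needed
  Position 7 ('e'): no match needed
  Position 8 ('d'): no match needed
Only matched 1/2 characters => not a subsequence

0


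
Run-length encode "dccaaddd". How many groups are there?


Input: dccaaddd
Scanning for consecutive runs:
  Group 1: 'd' x 1 (positions 0-0)
  Group 2: 'c' x 2 (positions 1-2)
  Group 3: 'a' x 2 (positions 3-4)
  Group 4: 'd' x 3 (positions 5-7)
Total groups: 4

4


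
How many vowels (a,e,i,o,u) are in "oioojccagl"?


Input: oioojccagl
Checking each character:
  'o' at position 0: vowel (running total: 1)
  'i' at position 1: vowel (running total: 2)
  'o' at position 2: vowel (running total: 3)
  'o' at position 3: vowel (running total: 4)
  'j' at position 4: consonant
  'c' at position 5: consonant
  'c' at position 6: consonant
  'a' at position 7: vowel (running total: 5)
  'g' at position 8: consonant
  'l' at position 9: consonant
Total vowels: 5

5


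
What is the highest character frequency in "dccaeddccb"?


Input: dccaeddccb
Character counts:
  'a': 1
  'b': 1
  'c': 4
  'd': 3
  'e': 1
Maximum frequency: 4

4


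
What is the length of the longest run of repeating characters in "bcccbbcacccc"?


Input: "bcccbbcacccc"
Scanning for longest run:
  Position 1 ('c'): new char, reset run to 1
  Position 2 ('c'): continues run of 'c', length=2
  Position 3 ('c'): continues run of 'c', length=3
  Position 4 ('b'): new char, reset run to 1
  Position 5 ('b'): continues run of 'b', length=2
  Position 6 ('c'): new char, reset run to 1
  Position 7 ('a'): new char, reset run to 1
  Position 8 ('c'): new char, reset run to 1
  Position 9 ('c'): continues run of 'c', length=2
  Position 10 ('c'): continues run of 'c', length=3
  Position 11 ('c'): continues run of 'c', length=4
Longest run: 'c' with length 4

4


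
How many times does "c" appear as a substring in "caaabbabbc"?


Searching for "c" in "caaabbabbc"
Scanning each position:
  Position 0: "c" => MATCH
  Position 1: "a" => no
  Position 2: "a" => no
  Position 3: "a" => no
  Position 4: "b" => no
  Position 5: "b" => no
  Position 6: "a" => no
  Position 7: "b" => no
  Position 8: "b" => no
  Position 9: "c" => MATCH
Total occurrences: 2

2


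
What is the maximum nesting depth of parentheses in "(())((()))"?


Input: "(())((()))"
Tracking depth:
  Position 0 '(': depth becomes 1
  Position 1 '(': depth becomes 2
  Position 2 ')': depth becomes 1
  Position 3 ')': depth becomes 0
  Position 4 '(': depth becomes 1
  Position 5 '(': depth becomes 2
  Position 6 '(': depth becomes 3
  Position 7 ')': depth becomes 2
  Position 8 ')': depth becomes 1
  Position 9 ')': depth becomes 0
Maximum depth reached: 3

3


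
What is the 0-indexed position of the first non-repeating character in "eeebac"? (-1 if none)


Input: eeebac
Character frequencies:
  'a': 1
  'b': 1
  'c': 1
  'e': 3
Scanning left to right for freq == 1:
  Position 0 ('e'): freq=3, skip
  Position 1 ('e'): freq=3, skip
  Position 2 ('e'): freq=3, skip
  Position 3 ('b'): unique! => answer = 3

3


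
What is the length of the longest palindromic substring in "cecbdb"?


Input: "cecbdb"
Checking substrings for palindromes:
  [0:3] "cec" (len 3) => palindrome
  [3:6] "bdb" (len 3) => palindrome
Longest palindromic substring: "cec" with length 3

3


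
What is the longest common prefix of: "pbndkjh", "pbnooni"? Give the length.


Words: pbndkjh, pbnooni
  Position 0: all 'p' => match
  Position 1: all 'b' => match
  Position 2: all 'n' => match
  Position 3: ('d', 'o') => mismatch, stop
LCP = "pbn" (length 3)

3


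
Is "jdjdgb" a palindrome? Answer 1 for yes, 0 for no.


Input: jdjdgb
Reversed: bgdjdj
  Compare pos 0 ('j') with pos 5 ('b'): MISMATCH
  Compare pos 1 ('d') with pos 4 ('g'): MISMATCH
  Compare pos 2 ('j') with pos 3 ('d'): MISMATCH
Result: not a palindrome

0


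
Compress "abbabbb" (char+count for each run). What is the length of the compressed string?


Input: abbabbb
Runs:
  'a' x 1 => "a1"
  'b' x 2 => "b2"
  'a' x 1 => "a1"
  'b' x 3 => "b3"
Compressed: "a1b2a1b3"
Compressed length: 8

8


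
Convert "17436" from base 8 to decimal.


Input: "17436" in base 8
Positional expansion:
  Digit '1' (value 1) x 8^4 = 4096
  Digit '7' (value 7) x 8^3 = 3584
  Digit '4' (value 4) x 8^2 = 256
  Digit '3' (value 3) x 8^1 = 24
  Digit '6' (value 6) x 8^0 = 6
Sum = 7966

7966


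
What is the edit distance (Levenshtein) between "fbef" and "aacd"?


Computing edit distance: "fbef" -> "aacd"
DP table:
           a    a    c    d
      0    1    2    3    4
  f   1    1    2    3    4
  b   2    2    2    3    4
  e   3    3    3    3    4
  f   4    4    4    4    4
Edit distance = dp[4][4] = 4

4


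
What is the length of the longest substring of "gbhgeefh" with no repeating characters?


Input: "gbhgeefh"
Sliding window (track last position of each char):
  Position 0 ('g'): window [0,0] length 1 -- new best
  Position 1 ('b'): window [0,1] length 2 -- new best
  Position 2 ('h'): window [0,2] length 3 -- new best
  Position 3 ('g'): repeat (last at 0), move window start to 1
  Position 3 ('g'): window [1,3] length 3
  Position 4 ('e'): window [1,4] length 4 -- new best
  Position 5 ('e'): repeat (last at 4), move window start to 5
  Position 5 ('e'): window [5,5] length 1
  Position 6 ('f'): window [5,6] length 2
  Position 7 ('h'): window [5,7] length 3
Longest substring with no repeats: "bhge" with length 4

4


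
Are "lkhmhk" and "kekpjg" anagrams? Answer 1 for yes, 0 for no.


Strings: "lkhmhk", "kekpjg"
Sorted first:  hhkklm
Sorted second: egjkkp
Differ at position 0: 'h' vs 'e' => not anagrams

0


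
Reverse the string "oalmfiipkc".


Input: oalmfiipkc
Reading characters right to left:
  Position 9: 'c'
  Position 8: 'k'
  Position 7: 'p'
  Position 6: 'i'
  Position 5: 'i'
  Position 4: 'f'
  Position 3: 'm'
  Position 2: 'l'
  Position 1: 'a'
  Position 0: 'o'
Reversed: ckpiifmlao

ckpiifmlao


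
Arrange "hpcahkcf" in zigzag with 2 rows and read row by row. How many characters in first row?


Zigzag "hpcahkcf" into 2 rows:
Placing characters:
  'h' => row 0
  'p' => row 1
  'c' => row 0
  'a' => row 1
  'h' => row 0
  'k' => row 1
  'c' => row 0
  'f' => row 1
Rows:
  Row 0: "hchc"
  Row 1: "pakf"
First row length: 4

4


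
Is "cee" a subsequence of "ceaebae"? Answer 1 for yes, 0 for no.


Check if "cee" is a subsequence of "ceaebae"
Greedy scan:
  Position 0 ('c'): matches sub[0] = 'c'
  Position 1 ('e'): matches sub[1] = 'e'
  Position 2 ('a'): no match needed
  Position 3 ('e'): matches sub[2] = 'e'
  Position 4 ('b'): no match needed
  Position 5 ('a'): no match needed
  Position 6 ('e'): no match needed
All 3 characters matched => is a subsequence

1


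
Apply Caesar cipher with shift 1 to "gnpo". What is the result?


Caesar cipher: shift "gnpo" by 1
  'g' (pos 6) + 1 = pos 7 = 'h'
  'n' (pos 13) + 1 = pos 14 = 'o'
  'p' (pos 15) + 1 = pos 16 = 'q'
  'o' (pos 14) + 1 = pos 15 = 'p'
Result: hoqp

hoqp


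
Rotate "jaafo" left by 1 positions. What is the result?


Input: "jaafo", rotate left by 1
First 1 characters: "j"
Remaining characters: "aafo"
Concatenate remaining + first: "aafo" + "j" = "aafoj"

aafoj


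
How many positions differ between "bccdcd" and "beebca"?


Comparing "bccdcd" and "beebca" position by position:
  Position 0: 'b' vs 'b' => same
  Position 1: 'c' vs 'e' => DIFFER
  Position 2: 'c' vs 'e' => DIFFER
  Position 3: 'd' vs 'b' => DIFFER
  Position 4: 'c' vs 'c' => same
  Position 5: 'd' vs 'a' => DIFFER
Positions that differ: 4

4


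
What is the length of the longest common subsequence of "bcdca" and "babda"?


LCS of "bcdca" and "babda"
DP table:
           b    a    b    d    a
      0    0    0    0    0    0
  b   0    1    1    1    1    1
  c   0    1    1    1    1    1
  d   0    1    1    1    2    2
  c   0    1    1    1    2    2
  a   0    1    2    2    2    3
LCS length = dp[5][5] = 3

3


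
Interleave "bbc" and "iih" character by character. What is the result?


Interleaving "bbc" and "iih":
  Position 0: 'b' from first, 'i' from second => "bi"
  Position 1: 'b' from first, 'i' from second => "bi"
  Position 2: 'c' from first, 'h' from second => "ch"
Result: bibich

bibich


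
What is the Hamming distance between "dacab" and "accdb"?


Comparing "dacab" and "accdb" position by position:
  Position 0: 'd' vs 'a' => differ
  Position 1: 'a' vs 'c' => differ
  Position 2: 'c' vs 'c' => same
  Position 3: 'a' vs 'd' => differ
  Position 4: 'b' vs 'b' => same
Total differences (Hamming distance): 3

3


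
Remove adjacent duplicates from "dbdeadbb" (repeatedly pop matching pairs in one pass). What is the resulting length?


Input: dbdeadbb
Stack-based adjacent duplicate removal:
  Read 'd': push. Stack: d
  Read 'b': push. Stack: db
  Read 'd': push. Stack: dbd
  Read 'e': push. Stack: dbde
  Read 'a': push. Stack: dbdea
  Read 'd': push. Stack: dbdead
  Read 'b': push. Stack: dbdeadb
  Read 'b': matches stack top 'b' => pop. Stack: dbdead
Final stack: "dbdead" (length 6)

6


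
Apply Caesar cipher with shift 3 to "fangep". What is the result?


Caesar cipher: shift "fangep" by 3
  'f' (pos 5) + 3 = pos 8 = 'i'
  'a' (pos 0) + 3 = pos 3 = 'd'
  'n' (pos 13) + 3 = pos 16 = 'q'
  'g' (pos 6) + 3 = pos 9 = 'j'
  'e' (pos 4) + 3 = pos 7 = 'h'
  'p' (pos 15) + 3 = pos 18 = 's'
Result: idqjhs

idqjhs


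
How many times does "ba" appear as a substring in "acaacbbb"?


Searching for "ba" in "acaacbbb"
Scanning each position:
  Position 0: "ac" => no
  Position 1: "ca" => no
  Position 2: "aa" => no
  Position 3: "ac" => no
  Position 4: "cb" => no
  Position 5: "bb" => no
  Position 6: "bb" => no
Total occurrences: 0

0


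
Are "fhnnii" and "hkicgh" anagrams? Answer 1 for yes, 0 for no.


Strings: "fhnnii", "hkicgh"
Sorted first:  fhiinn
Sorted second: cghhik
Differ at position 0: 'f' vs 'c' => not anagrams

0


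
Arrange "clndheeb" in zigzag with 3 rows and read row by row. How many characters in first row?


Zigzag "clndheeb" into 3 rows:
Placing characters:
  'c' => row 0
  'l' => row 1
  'n' => row 2
  'd' => row 1
  'h' => row 0
  'e' => row 1
  'e' => row 2
  'b' => row 1
Rows:
  Row 0: "ch"
  Row 1: "ldeb"
  Row 2: "ne"
First row length: 2

2


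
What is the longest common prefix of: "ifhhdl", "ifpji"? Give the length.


Words: ifhhdl, ifpji
  Position 0: all 'i' => match
  Position 1: all 'f' => match
  Position 2: ('h', 'p') => mismatch, stop
LCP = "if" (length 2)

2


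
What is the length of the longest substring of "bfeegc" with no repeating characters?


Input: "bfeegc"
Sliding window (track last position of each char):
  Position 0 ('b'): window [0,0] length 1 -- new best
  Position 1 ('f'): window [0,1] length 2 -- new best
  Position 2 ('e'): window [0,2] length 3 -- new best
  Position 3 ('e'): repeat (last at 2), move window start to 3
  Position 3 ('e'): window [3,3] length 1
  Position 4 ('g'): window [3,4] length 2
  Position 5 ('c'): window [3,5] length 3
Longest substring with no repeats: "bfe" with length 3

3


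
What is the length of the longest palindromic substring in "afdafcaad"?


Input: "afdafcaad"
Checking substrings for palindromes:
  [6:8] "aa" (len 2) => palindrome
Longest palindromic substring: "aa" with length 2

2


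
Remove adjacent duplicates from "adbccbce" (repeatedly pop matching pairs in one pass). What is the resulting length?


Input: adbccbce
Stack-based adjacent duplicate removal:
  Read 'a': push. Stack: a
  Read 'd': push. Stack: ad
  Read 'b': push. Stack: adb
  Read 'c': push. Stack: adbc
  Read 'c': matches stack top 'c' => pop. Stack: adb
  Read 'b': matches stack top 'b' => pop. Stack: ad
  Read 'c': push. Stack: adc
  Read 'e': push. Stack: adce
Final stack: "adce" (length 4)

4


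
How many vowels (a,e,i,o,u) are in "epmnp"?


Input: epmnp
Checking each character:
  'e' at position 0: vowel (running total: 1)
  'p' at position 1: consonant
  'm' at position 2: consonant
  'n' at position 3: consonant
  'p' at position 4: consonant
Total vowels: 1

1


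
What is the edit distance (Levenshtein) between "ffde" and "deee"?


Computing edit distance: "ffde" -> "deee"
DP table:
           d    e    e    e
      0    1    2    3    4
  f   1    1    2    3    4
  f   2    2    2    3    4
  d   3    2    3    3    4
  e   4    3    2    3    3
Edit distance = dp[4][4] = 3

3


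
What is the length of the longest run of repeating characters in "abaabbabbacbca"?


Input: "abaabbabbacbca"
Scanning for longest run:
  Position 1 ('b'): new char, reset run to 1
  Position 2 ('a'): new char, reset run to 1
  Position 3 ('a'): continues run of 'a', length=2
  Position 4 ('b'): new char, reset run to 1
  Position 5 ('b'): continues run of 'b', length=2
  Position 6 ('a'): new char, reset run to 1
  Position 7 ('b'): new char, reset run to 1
  Position 8 ('b'): continues run of 'b', length=2
  Position 9 ('a'): new char, reset run to 1
  Position 10 ('c'): new char, reset run to 1
  Position 11 ('b'): new char, reset run to 1
  Position 12 ('c'): new char, reset run to 1
  Position 13 ('a'): new char, reset run to 1
Longest run: 'a' with length 2

2


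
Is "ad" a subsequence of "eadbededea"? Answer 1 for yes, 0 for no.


Check if "ad" is a subsequence of "eadbededea"
Greedy scan:
  Position 0 ('e'): no match needed
  Position 1 ('a'): matches sub[0] = 'a'
  Position 2 ('d'): matches sub[1] = 'd'
  Position 3 ('b'): no match needed
  Position 4 ('e'): no match needed
  Position 5 ('d'): no match needed
  Position 6 ('e'): no match needed
  Position 7 ('d'): no match needed
  Position 8 ('e'): no match needed
  Position 9 ('a'): no match needed
All 2 characters matched => is a subsequence

1


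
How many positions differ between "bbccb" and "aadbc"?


Comparing "bbccb" and "aadbc" position by position:
  Position 0: 'b' vs 'a' => DIFFER
  Position 1: 'b' vs 'a' => DIFFER
  Position 2: 'c' vs 'd' => DIFFER
  Position 3: 'c' vs 'b' => DIFFER
  Position 4: 'b' vs 'c' => DIFFER
Positions that differ: 5

5


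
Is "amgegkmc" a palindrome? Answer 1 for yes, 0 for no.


Input: amgegkmc
Reversed: cmkgegma
  Compare pos 0 ('a') with pos 7 ('c'): MISMATCH
  Compare pos 1 ('m') with pos 6 ('m'): match
  Compare pos 2 ('g') with pos 5 ('k'): MISMATCH
  Compare pos 3 ('e') with pos 4 ('g'): MISMATCH
Result: not a palindrome

0


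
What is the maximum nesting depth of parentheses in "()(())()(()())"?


Input: "()(())()(()())"
Tracking depth:
  Position 0 '(': depth becomes 1
  Position 1 ')': depth becomes 0
  Position 2 '(': depth becomes 1
  Position 3 '(': depth becomes 2
  Position 4 ')': depth becomes 1
  Position 5 ')': depth becomes 0
  Position 6 '(': depth becomes 1
  Position 7 ')': depth becomes 0
  Position 8 '(': depth becomes 1
  Position 9 '(': depth becomes 2
  Position 10 ')': depth becomes 1
  Position 11 '(': depth becomes 2
  Position 12 ')': depth becomes 1
  Position 13 ')': depth becomes 0
Maximum depth reached: 2

2


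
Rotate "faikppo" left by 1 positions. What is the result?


Input: "faikppo", rotate left by 1
First 1 characters: "f"
Remaining characters: "aikppo"
Concatenate remaining + first: "aikppo" + "f" = "aikppof"

aikppof


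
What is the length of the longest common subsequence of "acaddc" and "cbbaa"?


LCS of "acaddc" and "cbbaa"
DP table:
           c    b    b    a    a
      0    0    0    0    0    0
  a   0    0    0    0    1    1
  c   0    1    1    1    1    1
  a   0    1    1    1    2    2
  d   0    1    1    1    2    2
  d   0    1    1    1    2    2
  c   0    1    1    1    2    2
LCS length = dp[6][5] = 2

2


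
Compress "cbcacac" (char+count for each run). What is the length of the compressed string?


Input: cbcacac
Runs:
  'c' x 1 => "c1"
  'b' x 1 => "b1"
  'c' x 1 => "c1"
  'a' x 1 => "a1"
  'c' x 1 => "c1"
  'a' x 1 => "a1"
  'c' x 1 => "c1"
Compressed: "c1b1c1a1c1a1c1"
Compressed length: 14

14


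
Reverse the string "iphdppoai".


Input: iphdppoai
Reading characters right to left:
  Position 8: 'i'
  Position 7: 'a'
  Position 6: 'o'
  Position 5: 'p'
  Position 4: 'p'
  Position 3: 'd'
  Position 2: 'h'
  Position 1: 'p'
  Position 0: 'i'
Reversed: iaoppdhpi

iaoppdhpi


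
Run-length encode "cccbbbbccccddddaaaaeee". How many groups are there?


Input: cccbbbbccccddddaaaaeee
Scanning for consecutive runs:
  Group 1: 'c' x 3 (positions 0-2)
  Group 2: 'b' x 4 (positions 3-6)
  Group 3: 'c' x 4 (positions 7-10)
  Group 4: 'd' x 4 (positions 11-14)
  Group 5: 'a' x 4 (positions 15-18)
  Group 6: 'e' x 3 (positions 19-21)
Total groups: 6

6


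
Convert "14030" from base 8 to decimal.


Input: "14030" in base 8
Positional expansion:
  Digit '1' (value 1) x 8^4 = 4096
  Digit '4' (value 4) x 8^3 = 2048
  Digit '0' (value 0) x 8^2 = 0
  Digit '3' (value 3) x 8^1 = 24
  Digit '0' (value 0) x 8^0 = 0
Sum = 6168

6168


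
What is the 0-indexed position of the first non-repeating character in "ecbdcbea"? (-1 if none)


Input: ecbdcbea
Character frequencies:
  'a': 1
  'b': 2
  'c': 2
  'd': 1
  'e': 2
Scanning left to right for freq == 1:
  Position 0 ('e'): freq=2, skip
  Position 1 ('c'): freq=2, skip
  Position 2 ('b'): freq=2, skip
  Position 3 ('d'): unique! => answer = 3

3


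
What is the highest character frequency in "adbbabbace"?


Input: adbbabbace
Character counts:
  'a': 3
  'b': 4
  'c': 1
  'd': 1
  'e': 1
Maximum frequency: 4

4


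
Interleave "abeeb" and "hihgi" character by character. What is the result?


Interleaving "abeeb" and "hihgi":
  Position 0: 'a' from first, 'h' from second => "ah"
  Position 1: 'b' from first, 'i' from second => "bi"
  Position 2: 'e' from first, 'h' from second => "eh"
  Position 3: 'e' from first, 'g' from second => "eg"
  Position 4: 'b' from first, 'i' from second => "bi"
Result: ahbiehegbi

ahbiehegbi


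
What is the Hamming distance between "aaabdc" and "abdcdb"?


Comparing "aaabdc" and "abdcdb" position by position:
  Position 0: 'a' vs 'a' => same
  Position 1: 'a' vs 'b' => differ
  Position 2: 'a' vs 'd' => differ
  Position 3: 'b' vs 'c' => differ
  Position 4: 'd' vs 'd' => same
  Position 5: 'c' vs 'b' => differ
Total differences (Hamming distance): 4

4


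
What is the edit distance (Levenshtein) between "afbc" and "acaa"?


Computing edit distance: "afbc" -> "acaa"
DP table:
           a    c    a    a
      0    1    2    3    4
  a   1    0    1    2    3
  f   2    1    1    2    3
  b   3    2    2    2    3
  c   4    3    2    3    3
Edit distance = dp[4][4] = 3

3


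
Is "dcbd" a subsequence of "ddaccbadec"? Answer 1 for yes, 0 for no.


Check if "dcbd" is a subsequence of "ddaccbadec"
Greedy scan:
  Position 0 ('d'): matches sub[0] = 'd'
  Position 1 ('d'): no match needed
  Position 2 ('a'): no match needed
  Position 3 ('c'): matches sub[1] = 'c'
  Position 4 ('c'): no match needed
  Position 5 ('b'): matches sub[2] = 'b'
  Position 6 ('a'): no match needed
  Position 7 ('d'): matches sub[3] = 'd'
  Position 8 ('e'): no match needed
  Position 9 ('c'): no match needed
All 4 characters matched => is a subsequence

1


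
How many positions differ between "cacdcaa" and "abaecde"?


Comparing "cacdcaa" and "abaecde" position by position:
  Position 0: 'c' vs 'a' => DIFFER
  Position 1: 'a' vs 'b' => DIFFER
  Position 2: 'c' vs 'a' => DIFFER
  Position 3: 'd' vs 'e' => DIFFER
  Position 4: 'c' vs 'c' => same
  Position 5: 'a' vs 'd' => DIFFER
  Position 6: 'a' vs 'e' => DIFFER
Positions that differ: 6

6


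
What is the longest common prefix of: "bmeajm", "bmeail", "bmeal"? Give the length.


Words: bmeajm, bmeail, bmeal
  Position 0: all 'b' => match
  Position 1: all 'm' => match
  Position 2: all 'e' => match
  Position 3: all 'a' => match
  Position 4: ('j', 'i', 'l') => mismatch, stop
LCP = "bmea" (length 4)

4


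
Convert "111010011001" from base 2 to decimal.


Input: "111010011001" in base 2
Positional expansion:
  Digit '1' (value 1) x 2^11 = 2048
  Digit '1' (value 1) x 2^10 = 1024
  Digit '1' (value 1) x 2^9 = 512
  Digit '0' (value 0) x 2^8 = 0
  Digit '1' (value 1) x 2^7 = 128
  Digit '0' (value 0) x 2^6 = 0
  Digit '0' (value 0) x 2^5 = 0
  Digit '1' (value 1) x 2^4 = 16
  Digit '1' (value 1) x 2^3 = 8
  Digit '0' (value 0) x 2^2 = 0
  Digit '0' (value 0) x 2^1 = 0
  Digit '1' (value 1) x 2^0 = 1
Sum = 3737

3737


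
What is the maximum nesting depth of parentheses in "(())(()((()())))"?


Input: "(())(()((()())))"
Tracking depth:
  Position 0 '(': depth becomes 1
  Position 1 '(': depth becomes 2
  Position 2 ')': depth becomes 1
  Position 3 ')': depth becomes 0
  Position 4 '(': depth becomes 1
  Position 5 '(': depth becomes 2
  Position 6 ')': depth becomes 1
  Position 7 '(': depth becomes 2
  Position 8 '(': depth becomes 3
  Position 9 '(': depth becomes 4
  Position 10 ')': depth becomes 3
  Position 11 '(': depth becomes 4
  Position 12 ')': depth becomes 3
  Position 13 ')': depth becomes 2
  Position 14 ')': depth becomes 1
  Position 15 ')': depth becomes 0
Maximum depth reached: 4

4


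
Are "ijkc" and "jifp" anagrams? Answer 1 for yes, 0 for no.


Strings: "ijkc", "jifp"
Sorted first:  cijk
Sorted second: fijp
Differ at position 0: 'c' vs 'f' => not anagrams

0


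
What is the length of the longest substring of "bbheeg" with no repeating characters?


Input: "bbheeg"
Sliding window (track last position of each char):
  Position 0 ('b'): window [0,0] length 1 -- new best
  Position 1 ('b'): repeat (last at 0), move window start to 1
  Position 1 ('b'): window [1,1] length 1
  Position 2 ('h'): window [1,2] length 2 -- new best
  Position 3 ('e'): window [1,3] length 3 -- new best
  Position 4 ('e'): repeat (last at 3), move window start to 4
  Position 4 ('e'): window [4,4] length 1
  Position 5 ('g'): window [4,5] length 2
Longest substring with no repeats: "bhe" with length 3

3


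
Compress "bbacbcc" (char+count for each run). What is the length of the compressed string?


Input: bbacbcc
Runs:
  'b' x 2 => "b2"
  'a' x 1 => "a1"
  'c' x 1 => "c1"
  'b' x 1 => "b1"
  'c' x 2 => "c2"
Compressed: "b2a1c1b1c2"
Compressed length: 10

10


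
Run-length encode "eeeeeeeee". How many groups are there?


Input: eeeeeeeee
Scanning for consecutive runs:
  Group 1: 'e' x 9 (positions 0-8)
Total groups: 1

1


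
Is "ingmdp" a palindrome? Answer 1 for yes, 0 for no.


Input: ingmdp
Reversed: pdmgni
  Compare pos 0 ('i') with pos 5 ('p'): MISMATCH
  Compare pos 1 ('n') with pos 4 ('d'): MISMATCH
  Compare pos 2 ('g') with pos 3 ('m'): MISMATCH
Result: not a palindrome

0


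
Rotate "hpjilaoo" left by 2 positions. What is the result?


Input: "hpjilaoo", rotate left by 2
First 2 characters: "hp"
Remaining characters: "jilaoo"
Concatenate remaining + first: "jilaoo" + "hp" = "jilaoohp"

jilaoohp


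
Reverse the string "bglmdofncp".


Input: bglmdofncp
Reading characters right to left:
  Position 9: 'p'
  Position 8: 'c'
  Position 7: 'n'
  Position 6: 'f'
  Position 5: 'o'
  Position 4: 'd'
  Position 3: 'm'
  Position 2: 'l'
  Position 1: 'g'
  Position 0: 'b'
Reversed: pcnfodmlgb

pcnfodmlgb


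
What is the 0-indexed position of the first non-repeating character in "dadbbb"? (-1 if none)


Input: dadbbb
Character frequencies:
  'a': 1
  'b': 3
  'd': 2
Scanning left to right for freq == 1:
  Position 0 ('d'): freq=2, skip
  Position 1 ('a'): unique! => answer = 1

1


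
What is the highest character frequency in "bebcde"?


Input: bebcde
Character counts:
  'b': 2
  'c': 1
  'd': 1
  'e': 2
Maximum frequency: 2

2


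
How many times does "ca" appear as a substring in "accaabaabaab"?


Searching for "ca" in "accaabaabaab"
Scanning each position:
  Position 0: "ac" => no
  Position 1: "cc" => no
  Position 2: "ca" => MATCH
  Position 3: "aa" => no
  Position 4: "ab" => no
  Position 5: "ba" => no
  Position 6: "aa" => no
  Position 7: "ab" => no
  Position 8: "ba" => no
  Position 9: "aa" => no
  Position 10: "ab" => no
Total occurrences: 1

1


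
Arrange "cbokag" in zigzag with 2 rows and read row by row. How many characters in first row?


Zigzag "cbokag" into 2 rows:
Placing characters:
  'c' => row 0
  'b' => row 1
  'o' => row 0
  'k' => row 1
  'a' => row 0
  'g' => row 1
Rows:
  Row 0: "coa"
  Row 1: "bkg"
First row length: 3

3


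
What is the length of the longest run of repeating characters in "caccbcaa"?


Input: "caccbcaa"
Scanning for longest run:
  Position 1 ('a'): new char, reset run to 1
  Position 2 ('c'): new char, reset run to 1
  Position 3 ('c'): continues run of 'c', length=2
  Position 4 ('b'): new char, reset run to 1
  Position 5 ('c'): new char, reset run to 1
  Position 6 ('a'): new char, reset run to 1
  Position 7 ('a'): continues run of 'a', length=2
Longest run: 'c' with length 2

2


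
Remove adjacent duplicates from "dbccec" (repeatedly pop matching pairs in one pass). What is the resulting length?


Input: dbccec
Stack-based adjacent duplicate removal:
  Read 'd': push. Stack: d
  Read 'b': push. Stack: db
  Read 'c': push. Stack: dbc
  Read 'c': matches stack top 'c' => pop. Stack: db
  Read 'e': push. Stack: dbe
  Read 'c': push. Stack: dbec
Final stack: "dbec" (length 4)

4


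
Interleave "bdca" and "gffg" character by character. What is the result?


Interleaving "bdca" and "gffg":
  Position 0: 'b' from first, 'g' from second => "bg"
  Position 1: 'd' from first, 'f' from second => "df"
  Position 2: 'c' from first, 'f' from second => "cf"
  Position 3: 'a' from first, 'g' from second => "ag"
Result: bgdfcfag

bgdfcfag


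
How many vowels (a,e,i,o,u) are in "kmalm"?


Input: kmalm
Checking each character:
  'k' at position 0: consonant
  'm' at position 1: consonant
  'a' at position 2: vowel (running total: 1)
  'l' at position 3: consonant
  'm' at position 4: consonant
Total vowels: 1

1


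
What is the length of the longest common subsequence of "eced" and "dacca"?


LCS of "eced" and "dacca"
DP table:
           d    a    c    c    a
      0    0    0    0    0    0
  e   0    0    0    0    0    0
  c   0    0    0    1    1    1
  e   0    0    0    1    1    1
  d   0    1    1    1    1    1
LCS length = dp[4][5] = 1

1


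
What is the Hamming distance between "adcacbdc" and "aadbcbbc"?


Comparing "adcacbdc" and "aadbcbbc" position by position:
  Position 0: 'a' vs 'a' => same
  Position 1: 'd' vs 'a' => differ
  Position 2: 'c' vs 'd' => differ
  Position 3: 'a' vs 'b' => differ
  Position 4: 'c' vs 'c' => same
  Position 5: 'b' vs 'b' => same
  Position 6: 'd' vs 'b' => differ
  Position 7: 'c' vs 'c' => same
Total differences (Hamming distance): 4

4


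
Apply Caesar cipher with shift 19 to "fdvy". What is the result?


Caesar cipher: shift "fdvy" by 19
  'f' (pos 5) + 19 = pos 24 = 'y'
  'd' (pos 3) + 19 = pos 22 = 'w'
  'v' (pos 21) + 19 = pos 14 = 'o'
  'y' (pos 24) + 19 = pos 17 = 'r'
Result: ywor

ywor


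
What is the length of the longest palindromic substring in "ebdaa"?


Input: "ebdaa"
Checking substrings for palindromes:
  [3:5] "aa" (len 2) => palindrome
Longest palindromic substring: "aa" with length 2

2


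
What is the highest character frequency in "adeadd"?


Input: adeadd
Character counts:
  'a': 2
  'd': 3
  'e': 1
Maximum frequency: 3

3


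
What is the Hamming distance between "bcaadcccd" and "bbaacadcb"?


Comparing "bcaadcccd" and "bbaacadcb" position by position:
  Position 0: 'b' vs 'b' => same
  Position 1: 'c' vs 'b' => differ
  Position 2: 'a' vs 'a' => same
  Position 3: 'a' vs 'a' => same
  Position 4: 'd' vs 'c' => differ
  Position 5: 'c' vs 'a' => differ
  Position 6: 'c' vs 'd' => differ
  Position 7: 'c' vs 'c' => same
  Position 8: 'd' vs 'b' => differ
Total differences (Hamming distance): 5

5


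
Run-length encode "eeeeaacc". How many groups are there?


Input: eeeeaacc
Scanning for consecutive runs:
  Group 1: 'e' x 4 (positions 0-3)
  Group 2: 'a' x 2 (positions 4-5)
  Group 3: 'c' x 2 (positions 6-7)
Total groups: 3

3


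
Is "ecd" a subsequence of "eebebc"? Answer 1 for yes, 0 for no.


Check if "ecd" is a subsequence of "eebebc"
Greedy scan:
  Position 0 ('e'): matches sub[0] = 'e'
  Position 1 ('e'): no match needed
  Position 2 ('b'): no match needed
  Position 3 ('e'): no match needed
  Position 4 ('b'): no match needed
  Position 5 ('c'): matches sub[1] = 'c'
Only matched 2/3 characters => not a subsequence

0


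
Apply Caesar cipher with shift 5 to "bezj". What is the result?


Caesar cipher: shift "bezj" by 5
  'b' (pos 1) + 5 = pos 6 = 'g'
  'e' (pos 4) + 5 = pos 9 = 'j'
  'z' (pos 25) + 5 = pos 4 = 'e'
  'j' (pos 9) + 5 = pos 14 = 'o'
Result: gjeo

gjeo


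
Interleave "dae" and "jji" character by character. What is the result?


Interleaving "dae" and "jji":
  Position 0: 'd' from first, 'j' from second => "dj"
  Position 1: 'a' from first, 'j' from second => "aj"
  Position 2: 'e' from first, 'i' from second => "ei"
Result: djajei

djajei


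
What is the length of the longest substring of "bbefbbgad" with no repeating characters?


Input: "bbefbbgad"
Sliding window (track last position of each char):
  Position 0 ('b'): window [0,0] length 1 -- new best
  Position 1 ('b'): repeat (last at 0), move window start to 1
  Position 1 ('b'): window [1,1] length 1
  Position 2 ('e'): window [1,2] length 2 -- new best
  Position 3 ('f'): window [1,3] length 3 -- new best
  Position 4 ('b'): repeat (last at 1), move window start to 2
  Position 4 ('b'): window [2,4] length 3
  Position 5 ('b'): repeat (last at 4), move window start to 5
  Position 5 ('b'): window [5,5] length 1
  Position 6 ('g'): window [5,6] length 2
  Position 7 ('a'): window [5,7] length 3
  Position 8 ('d'): window [5,8] length 4 -- new best
Longest substring with no repeats: "bgad" with length 4

4


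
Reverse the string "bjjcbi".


Input: bjjcbi
Reading characters right to left:
  Position 5: 'i'
  Position 4: 'b'
  Position 3: 'c'
  Position 2: 'j'
  Position 1: 'j'
  Position 0: 'b'
Reversed: ibcjjb

ibcjjb


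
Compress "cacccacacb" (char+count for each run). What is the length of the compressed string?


Input: cacccacacb
Runs:
  'c' x 1 => "c1"
  'a' x 1 => "a1"
  'c' x 3 => "c3"
  'a' x 1 => "a1"
  'c' x 1 => "c1"
  'a' x 1 => "a1"
  'c' x 1 => "c1"
  'b' x 1 => "b1"
Compressed: "c1a1c3a1c1a1c1b1"
Compressed length: 16

16


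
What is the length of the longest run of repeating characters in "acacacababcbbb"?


Input: "acacacababcbbb"
Scanning for longest run:
  Position 1 ('c'): new char, reset run to 1
  Position 2 ('a'): new char, reset run to 1
  Position 3 ('c'): new char, reset run to 1
  Position 4 ('a'): new char, reset run to 1
  Position 5 ('c'): new char, reset run to 1
  Position 6 ('a'): new char, reset run to 1
  Position 7 ('b'): new char, reset run to 1
  Position 8 ('a'): new char, reset run to 1
  Position 9 ('b'): new char, reset run to 1
  Position 10 ('c'): new char, reset run to 1
  Position 11 ('b'): new char, reset run to 1
  Position 12 ('b'): continues run of 'b', length=2
  Position 13 ('b'): continues run of 'b', length=3
Longest run: 'b' with length 3

3
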